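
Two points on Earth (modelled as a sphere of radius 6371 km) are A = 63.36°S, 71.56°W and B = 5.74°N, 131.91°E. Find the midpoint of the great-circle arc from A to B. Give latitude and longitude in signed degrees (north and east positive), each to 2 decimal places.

The central angle between A and B is δ = 2.0928 rad.
With f = 0.5, the slerp weights are sin((1−f)δ)/sin δ = 0.9986 and sin(fδ)/sin δ = 0.9986.
Weighted sum of the unit vectors: (0.9986)·(0.1418,-0.4254,-0.8938) + (0.9986)·(-0.6646,0.7405,0.1000) = (-0.5221, 0.3147, -0.7927).
Converting back: φ = atan2(z, √(x²+y²)) = -52.44°, λ = atan2(y, x) = 148.92°.

-52.44°, 148.92°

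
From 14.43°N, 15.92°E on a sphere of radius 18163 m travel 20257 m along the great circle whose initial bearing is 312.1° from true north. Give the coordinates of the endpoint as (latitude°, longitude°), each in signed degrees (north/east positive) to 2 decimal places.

Angular distance δ = d/R = 20257/18163 = 1.11529 rad; initial bearing θ = 5.4472 rad.
sin φ₂ = sin φ₁ cos δ + cos φ₁ sin δ cos θ = (0.2492)(0.4399) + (0.9685)(0.8980)(0.6704) = 0.6927, so φ₂ = 43.84°.
Δλ = atan2(sin θ sin δ cos φ₁, cos δ − sin φ₁ sin φ₂) = atan2(-0.6453, 0.2673) = -67.500°.
λ₂ = 15.920° − 67.500° = -51.58°.

43.84°, -51.58°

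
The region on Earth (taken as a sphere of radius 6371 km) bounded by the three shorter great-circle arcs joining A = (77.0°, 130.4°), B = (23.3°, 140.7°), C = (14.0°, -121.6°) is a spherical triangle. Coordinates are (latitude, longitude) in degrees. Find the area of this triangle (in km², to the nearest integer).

34613271 km²

Side lengths (central angles): a = 1.5945, b = 1.4017, c = 0.9414 rad; semiperimeter s = 1.9688.
By l'Huilier's theorem, tan(E/4) = √[tan(s/2) tan((s−a)/2) tan((s−b)/2) tan((s−c)/2)], giving spherical excess E = 0.8528 rad.
Area = E·R² = 0.8528 × (6371)² ≈ 34613271 km².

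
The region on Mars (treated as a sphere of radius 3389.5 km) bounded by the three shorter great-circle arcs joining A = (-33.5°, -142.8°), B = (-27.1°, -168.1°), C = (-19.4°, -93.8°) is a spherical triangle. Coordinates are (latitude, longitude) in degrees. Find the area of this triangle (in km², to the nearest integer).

Side lengths (central angles): a = 1.1826, b = 0.7963, c = 0.3961 rad; semiperimeter s = 1.1875.
By l'Huilier's theorem, tan(E/4) = √[tan(s/2) tan((s−a)/2) tan((s−b)/2) tan((s−c)/2)], giving spherical excess E = 0.0469 rad.
Area = E·R² = 0.0469 × (3389.5)² ≈ 538738 km².

538738 km²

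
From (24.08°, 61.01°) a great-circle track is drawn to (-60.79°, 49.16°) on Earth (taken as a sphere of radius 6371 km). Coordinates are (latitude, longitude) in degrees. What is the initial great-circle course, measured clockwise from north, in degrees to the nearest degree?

186°

Δλ = -11.850° = -0.2068 rad.
y = sin Δλ · cos φ₂ = (-0.2054)(0.4880) = -0.1002
x = cos φ₁ sin φ₂ − sin φ₁ cos φ₂ cos Δλ = (0.9130)(-0.8728) − (0.4080)(0.4880)(0.9787) = -0.9918
θ = atan2(y, x) = -174.23°; adding 360° gives 186°.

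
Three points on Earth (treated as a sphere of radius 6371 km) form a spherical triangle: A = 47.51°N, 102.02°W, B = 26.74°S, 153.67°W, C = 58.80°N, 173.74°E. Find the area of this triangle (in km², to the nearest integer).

Side lengths (central angles): a = 1.5659, b = 0.8422, c = 1.5283 rad; semiperimeter s = 1.9682.
By l'Huilier's theorem, tan(E/4) = √[tan(s/2) tan((s−a)/2) tan((s−b)/2) tan((s−c)/2)], giving spherical excess E = 0.8204 rad.
Area = E·R² = 0.8204 × (6371)² ≈ 33299247 km².

33299247 km²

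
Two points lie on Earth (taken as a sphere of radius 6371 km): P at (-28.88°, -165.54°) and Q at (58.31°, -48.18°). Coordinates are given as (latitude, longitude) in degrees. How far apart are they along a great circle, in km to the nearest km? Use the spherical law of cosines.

With latitudes φ₁ = -28.880°, φ₂ = 58.310° and longitude difference Δλ = 117.360°:
cos c = sin φ₁ sin φ₂ + cos φ₁ cos φ₂ cos Δλ = (-0.4830)(0.8509) + (0.8756)(0.5253)(-0.4596) = -0.62237,
so c = arccos(-0.62237) = 2.24256 rad.
Distance = R·c = 6371 × 2.2426 ≈ 14287 km.

14287 km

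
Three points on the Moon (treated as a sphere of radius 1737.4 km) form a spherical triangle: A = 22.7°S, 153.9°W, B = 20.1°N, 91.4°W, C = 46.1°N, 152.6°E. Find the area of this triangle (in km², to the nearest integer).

3759037 km²

Side lengths (central angles): a = 1.6086, b = 1.4682, c = 1.3001 rad; semiperimeter s = 2.1885.
By l'Huilier's theorem, tan(E/4) = √[tan(s/2) tan((s−a)/2) tan((s−b)/2) tan((s−c)/2)], giving spherical excess E = 1.2453 rad.
Area = E·R² = 1.2453 × (1737.4)² ≈ 3759037 km².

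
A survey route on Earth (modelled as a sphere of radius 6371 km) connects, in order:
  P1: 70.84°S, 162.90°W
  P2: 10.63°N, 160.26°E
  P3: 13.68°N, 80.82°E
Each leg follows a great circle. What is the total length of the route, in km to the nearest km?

Leg P1→P2: central angle 1.4868 rad, distance 9472.3 km.
Leg P2→P3: central angle 1.3504 rad, distance 8603.3 km.
Total: 9472.3 + 8603.3 ≈ 18076 km.

18076 km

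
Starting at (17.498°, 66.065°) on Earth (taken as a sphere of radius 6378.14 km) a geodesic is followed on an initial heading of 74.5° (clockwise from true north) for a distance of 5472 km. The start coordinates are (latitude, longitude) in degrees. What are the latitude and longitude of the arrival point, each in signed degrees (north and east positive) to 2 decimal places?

22.92°, 118.39°

Angular distance δ = d/R = 5472/6378.14 = 0.85793 rad; initial bearing θ = 1.3003 rad.
sin φ₂ = sin φ₁ cos δ + cos φ₁ sin δ cos θ = (0.3007)(0.6540) + (0.9537)(0.7565)(0.2672) = 0.3894, so φ₂ = 22.92°.
Δλ = atan2(sin θ sin δ cos φ₁, cos δ − sin φ₁ sin φ₂) = atan2(0.6952, 0.5369) = 52.323°.
λ₂ = 66.065° + 52.323° = 118.39°.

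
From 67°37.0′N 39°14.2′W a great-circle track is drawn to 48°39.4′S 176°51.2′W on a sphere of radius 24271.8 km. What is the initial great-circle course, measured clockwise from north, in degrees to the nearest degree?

With φ₁ = 1.1801, φ₂ = -0.8492, Δλ = -2.4019 rad, the forward-azimuth formula gives
θ = atan2( sin Δλ cos φ₂ , cos φ₁ sin φ₂ − sin φ₁ cos φ₂ cos Δλ ) = atan2(-0.4453, 0.1653) = -69.64°.
Adding 360° brings this into [0°, 360°): 290°.

290°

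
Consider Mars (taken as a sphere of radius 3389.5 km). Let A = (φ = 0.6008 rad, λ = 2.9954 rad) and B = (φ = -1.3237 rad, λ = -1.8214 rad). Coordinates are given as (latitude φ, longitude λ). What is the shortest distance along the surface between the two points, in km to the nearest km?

7206 km

With latitudes φ₁ = 34.423°, φ₂ = -75.842° and longitude difference Δλ = 84.018°:
Haversine: a = sin²(Δφ/2) + cos φ₁ cos φ₂ sin²(Δλ/2) = 0.6732 + (0.8249)(0.2446)(0.4479) = 0.76355.
Central angle c = 2·arcsin(√a) = 2.12599 rad.
Distance = R·c = 3389.5 × 2.1260 ≈ 7206 km.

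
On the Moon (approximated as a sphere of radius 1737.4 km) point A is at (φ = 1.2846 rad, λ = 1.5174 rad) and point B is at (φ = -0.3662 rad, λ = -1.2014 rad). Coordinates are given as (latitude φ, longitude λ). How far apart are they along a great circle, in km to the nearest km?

With latitudes φ₁ = 73.602°, φ₂ = -20.982° and longitude difference Δλ = -155.776°:
Haversine: a = sin²(Δφ/2) + cos φ₁ cos φ₂ sin²(Δλ/2) = 0.5400 + (0.2823)(0.9337)(0.9560) = 0.79194.
Central angle c = 2·arcsin(√a) = 2.19430 rad.
Distance = R·c = 1737.4 × 2.1943 ≈ 3812 km.

3812 km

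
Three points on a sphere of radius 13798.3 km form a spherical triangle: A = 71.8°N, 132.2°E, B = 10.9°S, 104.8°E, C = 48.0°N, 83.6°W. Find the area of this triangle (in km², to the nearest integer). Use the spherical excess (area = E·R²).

Side lengths (central angles): a = 2.4825, b = 1.0046, c = 1.4780 rad; semiperimeter s = 2.4825.
By l'Huilier's theorem, tan(E/4) = √[tan(s/2) tan((s−a)/2) tan((s−b)/2) tan((s−c)/2)], giving spherical excess E = 0.0224 rad.
Area = E·R² = 0.0224 × (13798.3)² ≈ 4273003 km².

4273003 km²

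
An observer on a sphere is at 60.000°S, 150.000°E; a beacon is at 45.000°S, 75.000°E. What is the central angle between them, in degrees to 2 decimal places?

45.26°

Let φ₁ = -1.0472 rad, φ₂ = -0.7854 rad, and Δλ = -1.3090 rad.
Haversine: a = sin²(Δφ/2) + cos φ₁ cos φ₂ sin²(Δλ/2) = 0.0170 + (0.5000)(0.7071)(0.3706) = 0.14806.
Central angle c = 2·arcsin(√a) = 0.78995 rad.
So the angular separation is 45.26°.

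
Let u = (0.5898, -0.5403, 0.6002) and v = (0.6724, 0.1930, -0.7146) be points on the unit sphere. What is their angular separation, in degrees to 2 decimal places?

97.85°

u·v = -0.1366; |u| = 1.0000, |v| = 1.0000.
cos θ = (u·v)/(|u||v|) = -0.1366, so θ = 97.85°.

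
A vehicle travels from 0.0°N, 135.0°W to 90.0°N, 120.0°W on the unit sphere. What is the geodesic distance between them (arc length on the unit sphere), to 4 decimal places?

1.5708

Let φ₁ = 0.0000 rad, φ₂ = 1.5708 rad, and Δλ = 0.2618 rad.
Haversine: a = sin²(Δφ/2) + cos φ₁ cos φ₂ sin²(Δλ/2) = 0.5000 + (1.0000)(0.0000)(0.0170) = 0.50000.
Central angle c = 2·arcsin(√a) = 1.57080 rad.
On the unit sphere the arc length equals the central angle: 1.5708.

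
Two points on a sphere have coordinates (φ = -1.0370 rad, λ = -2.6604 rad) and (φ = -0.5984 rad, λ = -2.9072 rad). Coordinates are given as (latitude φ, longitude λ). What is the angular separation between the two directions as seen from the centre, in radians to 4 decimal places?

In radians: φ₁ = -1.0370, φ₂ = -0.5984, Δλ = -14.141° = -0.2468 rad.
cos c = sin φ₁ sin φ₂ + cos φ₁ cos φ₂ cos Δλ = (-0.8609)(-0.5633) + (0.5088)(0.8262)(0.9697) = 0.89261,
so c = arccos(0.89261) = 0.46770 rad.
So the angular separation is 0.4677 rad.

0.4677 rad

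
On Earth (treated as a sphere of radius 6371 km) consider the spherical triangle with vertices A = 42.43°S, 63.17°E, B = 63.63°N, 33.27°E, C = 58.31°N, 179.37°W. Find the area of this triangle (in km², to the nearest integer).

Side lengths (central angles): a = 0.9693, b = 2.4232, c = 1.8968 rad; semiperimeter s = 2.6447.
By l'Huilier's theorem, tan(E/4) = √[tan(s/2) tan((s−a)/2) tan((s−b)/2) tan((s−c)/2)], giving spherical excess E = 1.6479 rad.
Area = E·R² = 1.6479 × (6371)² ≈ 66886484 km².

66886484 km²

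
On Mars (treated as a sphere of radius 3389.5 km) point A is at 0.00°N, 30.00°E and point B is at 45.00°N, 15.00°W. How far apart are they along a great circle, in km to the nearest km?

In radians: φ₁ = 0.0000, φ₂ = 0.7854, Δλ = -45.000° = -0.7854 rad.
cos c = sin φ₁ sin φ₂ + cos φ₁ cos φ₂ cos Δλ = (0.0000)(0.7071) + (1.0000)(0.7071)(0.7071) = 0.50000,
so c = arccos(0.50000) = 1.04720 rad.
Distance = R·c = 3389.5 × 1.0472 ≈ 3549 km.

3549 km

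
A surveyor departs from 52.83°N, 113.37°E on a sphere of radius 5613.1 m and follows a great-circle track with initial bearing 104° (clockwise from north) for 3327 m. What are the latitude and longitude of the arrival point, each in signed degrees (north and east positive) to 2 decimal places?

35.40°, 155.05°

Angular distance δ = d/R = 3327/5613.1 = 0.59272 rad; initial bearing θ = 1.8151 rad.
sin φ₂ = sin φ₁ cos δ + cos φ₁ sin δ cos θ = (0.7968)(0.8294) + (0.6042)(0.5586)(-0.2419) = 0.5793, so φ₂ = 35.40°.
Δλ = atan2(sin θ sin δ cos φ₁, cos δ − sin φ₁ sin φ₂) = atan2(0.3275, 0.3678) = 41.679°.
λ₂ = 113.370° + 41.679° = 155.05°.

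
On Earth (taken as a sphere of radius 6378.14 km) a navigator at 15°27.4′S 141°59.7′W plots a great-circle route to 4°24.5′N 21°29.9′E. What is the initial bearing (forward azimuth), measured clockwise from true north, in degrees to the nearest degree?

123°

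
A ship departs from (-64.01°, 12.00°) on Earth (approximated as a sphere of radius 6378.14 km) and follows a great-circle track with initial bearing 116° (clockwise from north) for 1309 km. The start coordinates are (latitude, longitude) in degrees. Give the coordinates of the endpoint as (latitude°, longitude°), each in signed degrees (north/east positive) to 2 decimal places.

-66.80°, 39.71°

Angular distance δ = d/R = 1309/6378.14 = 0.20523 rad; initial bearing θ = 2.0246 rad.
sin φ₂ = sin φ₁ cos δ + cos φ₁ sin δ cos θ = (-0.8989)(0.9790) + (0.4382)(0.2038)(-0.4384) = -0.9192, so φ₂ = -66.80°.
Δλ = atan2(sin θ sin δ cos φ₁, cos δ − sin φ₁ sin φ₂) = atan2(0.0803, 0.1528) = 27.712°.
λ₂ = 12.000° + 27.712° = 39.71°.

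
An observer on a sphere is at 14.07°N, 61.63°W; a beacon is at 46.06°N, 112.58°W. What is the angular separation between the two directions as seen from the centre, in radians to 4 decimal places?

0.9284 rad

Let φ₁ = 0.2456 rad, φ₂ = 0.8039 rad, and Δλ = -0.8892 rad.
cos c = sin φ₁ sin φ₂ + cos φ₁ cos φ₂ cos Δλ = (0.2431)(0.7201) + (0.9700)(0.6939)(0.6300) = 0.59910,
so c = arccos(0.59910) = 0.92842 rad.
So the angular separation is 0.9284 rad.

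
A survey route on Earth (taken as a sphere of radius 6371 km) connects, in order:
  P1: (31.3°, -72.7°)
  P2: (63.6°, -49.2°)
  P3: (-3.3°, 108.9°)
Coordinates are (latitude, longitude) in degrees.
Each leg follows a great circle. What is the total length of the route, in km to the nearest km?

17029 km

Leg P1→P2: central angle 0.6202 rad, distance 3951.4 km.
Leg P2→P3: central angle 2.0527 rad, distance 13077.5 km.
Total: 3951.4 + 13077.5 ≈ 17029 km.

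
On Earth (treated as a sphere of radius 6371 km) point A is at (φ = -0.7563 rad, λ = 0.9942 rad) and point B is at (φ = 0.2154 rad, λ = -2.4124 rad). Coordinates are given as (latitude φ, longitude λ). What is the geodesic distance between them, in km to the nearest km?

In radians: φ₁ = -0.7563, φ₂ = 0.2154, Δλ = 164.816° = 2.8766 rad.
cos c = sin φ₁ sin φ₂ + cos φ₁ cos φ₂ cos Δλ = (-0.6862)(0.2137) + (0.7274)(0.9769)(-0.9651) = -0.83244,
so c = arccos(-0.83244) = 2.55429 rad.
Distance = R·c = 6371 × 2.5543 ≈ 16273 km.

16273 km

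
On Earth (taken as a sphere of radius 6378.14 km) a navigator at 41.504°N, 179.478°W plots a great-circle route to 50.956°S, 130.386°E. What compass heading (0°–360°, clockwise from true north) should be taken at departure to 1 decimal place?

Δλ = -50.136° = -0.8750 rad.
y = sin Δλ · cos φ₂ = (-0.7676)(0.6299) = -0.4835
x = cos φ₁ sin φ₂ − sin φ₁ cos φ₂ cos Δλ = (0.7489)(-0.7767) − (0.6627)(0.6299)(0.6410) = -0.8492
θ = atan2(y, x) = -150.34°; adding 360° gives 209.7°.

209.7°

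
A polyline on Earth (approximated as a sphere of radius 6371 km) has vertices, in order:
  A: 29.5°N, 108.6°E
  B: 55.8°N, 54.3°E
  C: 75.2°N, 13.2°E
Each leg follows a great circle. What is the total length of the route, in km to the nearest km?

Leg A→B: central angle 0.8055 rad, distance 5131.9 km.
Leg B→C: central angle 0.4327 rad, distance 2756.7 km.
Total: 5131.9 + 2756.7 ≈ 7889 km.

7889 km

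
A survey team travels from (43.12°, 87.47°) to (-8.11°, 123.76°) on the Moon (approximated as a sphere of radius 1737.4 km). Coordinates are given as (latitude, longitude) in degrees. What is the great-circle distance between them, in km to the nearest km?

In radians: φ₁ = 0.7526, φ₂ = -0.1415, Δλ = 36.290° = 0.6334 rad.
cos c = sin φ₁ sin φ₂ + cos φ₁ cos φ₂ cos Δλ = (0.6835)(-0.1411) + (0.7299)(0.9900)(0.8060) = 0.48603,
so c = arccos(0.48603) = 1.06326 rad.
Distance = R·c = 1737.4 × 1.0633 ≈ 1847 km.

1847 km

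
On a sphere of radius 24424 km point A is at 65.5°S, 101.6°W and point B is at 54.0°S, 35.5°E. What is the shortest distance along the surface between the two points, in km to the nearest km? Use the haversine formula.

23918 km

In radians: φ₁ = -1.1432, φ₂ = -0.9425, Δλ = 137.100° = 2.3928 rad.
Haversine: a = sin²(Δφ/2) + cos φ₁ cos φ₂ sin²(Δλ/2) = 0.0100 + (0.4147)(0.5878)(0.8663) = 0.22119.
Central angle c = 2·arcsin(√a) = 0.97928 rad.
Distance = R·c = 24424 × 0.9793 ≈ 23918 km.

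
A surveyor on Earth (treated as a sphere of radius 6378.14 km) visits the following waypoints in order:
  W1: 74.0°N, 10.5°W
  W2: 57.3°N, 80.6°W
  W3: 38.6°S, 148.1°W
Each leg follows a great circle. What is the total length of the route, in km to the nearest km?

15812 km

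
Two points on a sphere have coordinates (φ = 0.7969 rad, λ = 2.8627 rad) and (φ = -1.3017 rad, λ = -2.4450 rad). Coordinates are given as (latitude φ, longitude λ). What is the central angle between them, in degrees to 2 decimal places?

With latitudes φ₁ = 45.659°, φ₂ = -74.582° and longitude difference Δλ = 55.891°:
cos c = sin φ₁ sin φ₂ + cos φ₁ cos φ₂ cos Δλ = (0.7152)(-0.9640) + (0.6989)(0.2659)(0.5608) = -0.58525,
so c = arccos(-0.58525) = 2.19599 rad.
So the angular separation is 125.82°.

125.82°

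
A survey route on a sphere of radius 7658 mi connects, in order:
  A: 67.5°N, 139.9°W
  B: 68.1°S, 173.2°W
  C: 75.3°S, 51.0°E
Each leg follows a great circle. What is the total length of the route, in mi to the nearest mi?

22922 mi

Leg A→B: central angle 2.4008 rad, distance 18385.0 mi.
Leg B→C: central angle 0.5924 rad, distance 4536.5 mi.
Total: 18385.0 + 4536.5 ≈ 22922 mi.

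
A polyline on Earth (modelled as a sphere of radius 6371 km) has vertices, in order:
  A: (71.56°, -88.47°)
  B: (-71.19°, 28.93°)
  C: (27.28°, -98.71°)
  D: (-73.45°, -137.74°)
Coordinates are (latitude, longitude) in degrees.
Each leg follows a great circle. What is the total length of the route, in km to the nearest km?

Leg A→B: central angle 2.8082 rad, distance 17890.8 km.
Leg B→C: central angle 2.2254 rad, distance 14178.2 km.
Leg C→D: central angle 1.8159 rad, distance 11569.3 km.
Total: 17890.8 + 14178.2 + 11569.3 ≈ 43638 km.

43638 km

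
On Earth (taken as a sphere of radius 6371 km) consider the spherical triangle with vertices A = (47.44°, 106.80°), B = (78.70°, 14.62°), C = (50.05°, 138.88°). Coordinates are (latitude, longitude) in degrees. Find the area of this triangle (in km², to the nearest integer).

6108759 km²

Side lengths (central angles): a = 0.8218, b = 0.3691, c = 0.7709 rad; semiperimeter s = 0.9809.
By l'Huilier's theorem, tan(E/4) = √[tan(s/2) tan((s−a)/2) tan((s−b)/2) tan((s−c)/2)], giving spherical excess E = 0.1505 rad.
Area = E·R² = 0.1505 × (6371)² ≈ 6108759 km².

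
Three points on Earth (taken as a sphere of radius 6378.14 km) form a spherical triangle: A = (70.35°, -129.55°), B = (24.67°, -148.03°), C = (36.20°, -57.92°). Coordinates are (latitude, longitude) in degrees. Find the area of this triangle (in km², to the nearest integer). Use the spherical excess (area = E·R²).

Side lengths (central angles): a = 1.3232, b = 0.8740, c = 0.8191 rad; semiperimeter s = 1.5081.
By l'Huilier's theorem, tan(E/4) = √[tan(s/2) tan((s−a)/2) tan((s−b)/2) tan((s−c)/2)], giving spherical excess E = 0.4037 rad.
Area = E·R² = 0.4037 × (6378.14)² ≈ 16423955 km².

16423955 km²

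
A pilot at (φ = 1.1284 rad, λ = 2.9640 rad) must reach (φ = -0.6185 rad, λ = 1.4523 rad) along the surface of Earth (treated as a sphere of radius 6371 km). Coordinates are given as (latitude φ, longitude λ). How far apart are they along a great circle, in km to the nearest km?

With latitudes φ₁ = 64.653°, φ₂ = -35.437° and longitude difference Δλ = -86.614°:
cos c = sin φ₁ sin φ₂ + cos φ₁ cos φ₂ cos Δλ = (0.9037)(-0.5798) + (0.4281)(0.8147)(0.0591) = -0.50339,
so c = arccos(-0.50339) = 2.09832 rad.
Distance = R·c = 6371 × 2.0983 ≈ 13368 km.

13368 km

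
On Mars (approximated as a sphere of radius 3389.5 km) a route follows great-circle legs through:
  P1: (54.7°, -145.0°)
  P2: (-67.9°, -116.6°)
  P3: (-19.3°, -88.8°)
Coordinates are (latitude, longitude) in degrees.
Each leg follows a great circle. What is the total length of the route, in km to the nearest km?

10415 km

Leg P1→P2: central angle 2.1712 rad, distance 7359.1 km.
Leg P2→P3: central angle 0.9016 rad, distance 3056.1 km.
Total: 7359.1 + 3056.1 ≈ 10415 km.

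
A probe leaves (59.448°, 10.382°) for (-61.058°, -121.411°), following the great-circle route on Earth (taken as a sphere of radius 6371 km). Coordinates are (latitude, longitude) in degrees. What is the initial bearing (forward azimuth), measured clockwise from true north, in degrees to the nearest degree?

245°

With φ₁ = 1.0376, φ₂ = -1.0657, Δλ = -2.3002 rad, the forward-azimuth formula gives
θ = atan2( sin Δλ cos φ₂ , cos φ₁ sin φ₂ − sin φ₁ cos φ₂ cos Δλ ) = atan2(-0.3608, -0.1671) = -114.85°.
Adding 360° brings this into [0°, 360°): 245°.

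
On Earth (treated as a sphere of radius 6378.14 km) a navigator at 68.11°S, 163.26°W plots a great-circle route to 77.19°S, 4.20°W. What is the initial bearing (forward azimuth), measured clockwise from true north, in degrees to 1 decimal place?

Δλ = 159.060° = 2.7761 rad.
y = sin Δλ · cos φ₂ = (0.3574)(0.2217) = 0.0792
x = cos φ₁ sin φ₂ − sin φ₁ cos φ₂ cos Δλ = (0.3728)(-0.9751) − (-0.9279)(0.2217)(-0.9340) = -0.5557
θ = atan2(y, x) = 171.88°, so the bearing is 171.9°.

171.9°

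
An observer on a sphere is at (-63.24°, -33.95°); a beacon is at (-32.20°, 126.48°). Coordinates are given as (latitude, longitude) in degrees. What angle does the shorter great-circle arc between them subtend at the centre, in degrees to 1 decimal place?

In radians: φ₁ = -1.1037, φ₂ = -0.5620, Δλ = 160.430° = 2.8000 rad.
Haversine: a = sin²(Δφ/2) + cos φ₁ cos φ₂ sin²(Δλ/2) = 0.0716 + (0.4503)(0.8462)(0.9711) = 0.44159.
Central angle c = 2·arcsin(√a) = 1.45372 rad.
So the angular separation is 83.3°.

83.3°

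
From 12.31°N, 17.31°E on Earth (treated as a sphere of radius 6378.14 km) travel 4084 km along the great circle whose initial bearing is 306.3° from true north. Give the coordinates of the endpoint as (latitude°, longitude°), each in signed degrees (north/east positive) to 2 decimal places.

Angular distance δ = d/R = 4084/6378.14 = 0.64031 rad; initial bearing θ = 5.3459 rad.
sin φ₂ = sin φ₁ cos δ + cos φ₁ sin δ cos θ = (0.2132)(0.8019) + (0.9770)(0.5974)(0.5920) = 0.5165, so φ₂ = 31.10°.
Δλ = atan2(sin θ sin δ cos φ₁, cos δ − sin φ₁ sin φ₂) = atan2(-0.4704, 0.6918) = -34.217°.
λ₂ = 17.310° − 34.217° = -16.91°.

31.10°, -16.91°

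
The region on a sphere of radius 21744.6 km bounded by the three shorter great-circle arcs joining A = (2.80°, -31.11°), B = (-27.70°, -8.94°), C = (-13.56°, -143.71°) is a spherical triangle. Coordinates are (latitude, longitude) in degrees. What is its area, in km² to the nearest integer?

Side lengths (central angles): a = 2.0911, b = 1.9656, c = 0.6497 rad; semiperimeter s = 2.3532.
By l'Huilier's theorem, tan(E/4) = √[tan(s/2) tan((s−a)/2) tan((s−b)/2) tan((s−c)/2)], giving spherical excess E = 1.0419 rad.
Area = E·R² = 1.0419 × (21744.6)² ≈ 492661903 km².

492661903 km²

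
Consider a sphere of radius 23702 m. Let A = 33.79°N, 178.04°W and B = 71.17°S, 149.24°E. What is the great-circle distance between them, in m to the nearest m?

44470 m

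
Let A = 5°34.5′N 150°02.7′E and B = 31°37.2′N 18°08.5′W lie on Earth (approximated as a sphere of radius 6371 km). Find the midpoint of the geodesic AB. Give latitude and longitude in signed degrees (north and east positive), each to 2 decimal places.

Central angle δ = 2.4633 rad. Interpolating on the sphere with fraction f = 0.5:
P = [sin((1−f)δ)·A + sin(fδ)·B] / sin δ = 1.5029·A + 1.5029·B in Cartesian coordinates,
giving P = (-0.0798, 0.3484, 0.9339), i.e. latitude 69.06°, longitude 102.90°.

69.06°, 102.90°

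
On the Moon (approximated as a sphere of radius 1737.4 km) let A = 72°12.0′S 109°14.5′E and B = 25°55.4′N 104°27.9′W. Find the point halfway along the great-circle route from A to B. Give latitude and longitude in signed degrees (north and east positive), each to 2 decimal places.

The central angle between A and B is δ = 2.2718 rad.
With f = 0.5, the slerp weights are sin((1−f)δ)/sin δ = 1.1867 and sin(fδ)/sin δ = 1.1867.
Weighted sum of the unit vectors: (1.1867)·(-0.1007,0.2886,-0.9521) + (1.1867)·(-0.2247,-0.8709,0.4372) = (-0.3862, -0.6910, -0.6111).
Converting back: φ = atan2(z, √(x²+y²)) = -37.67°, λ = atan2(y, x) = -119.20°.

-37.67°, -119.20°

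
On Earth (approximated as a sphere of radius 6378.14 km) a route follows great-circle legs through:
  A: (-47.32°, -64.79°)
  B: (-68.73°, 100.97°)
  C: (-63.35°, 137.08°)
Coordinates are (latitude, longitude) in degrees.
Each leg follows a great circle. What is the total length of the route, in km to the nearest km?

8774 km

Leg A→B: central angle 1.1077 rad, distance 7065.1 km.
Leg B→C: central angle 0.2679 rad, distance 1708.5 km.
Total: 7065.1 + 1708.5 ≈ 8774 km.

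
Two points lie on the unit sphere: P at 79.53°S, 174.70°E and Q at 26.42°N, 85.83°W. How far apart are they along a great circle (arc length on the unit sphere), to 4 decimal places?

In radians: φ₁ = -1.3881, φ₂ = 0.4611, Δλ = 99.470° = 1.7361 rad.
cos c = sin φ₁ sin φ₂ + cos φ₁ cos φ₂ cos Δλ = (-0.9834)(0.4449) + (0.1817)(0.8956)(-0.1645) = -0.46432,
so c = arccos(-0.46432) = 2.05366 rad.
On the unit sphere the arc length equals the central angle: 2.0537.

2.0537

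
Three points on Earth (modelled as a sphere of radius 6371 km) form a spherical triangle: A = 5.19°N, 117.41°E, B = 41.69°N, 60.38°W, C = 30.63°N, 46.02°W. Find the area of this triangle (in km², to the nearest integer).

Side lengths (central angles): a = 0.2789, b = 2.4579, c = 2.3226 rad; semiperimeter s = 2.5297.
By l'Huilier's theorem, tan(E/4) = √[tan(s/2) tan((s−a)/2) tan((s−b)/2) tan((s−c)/2)], giving spherical excess E = 0.6243 rad.
Area = E·R² = 0.6243 × (6371)² ≈ 25339669 km².

25339669 km²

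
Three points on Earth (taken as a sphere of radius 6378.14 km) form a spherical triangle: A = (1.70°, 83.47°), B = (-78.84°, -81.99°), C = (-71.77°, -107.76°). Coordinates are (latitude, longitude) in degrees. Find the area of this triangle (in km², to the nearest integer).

5947649 km²

Side lengths (central angles): a = 0.1653, b = 1.9123, c = 1.7889 rad; semiperimeter s = 1.9332.
By l'Huilier's theorem, tan(E/4) = √[tan(s/2) tan((s−a)/2) tan((s−b)/2) tan((s−c)/2)], giving spherical excess E = 0.1462 rad.
Area = E·R² = 0.1462 × (6378.14)² ≈ 5947649 km².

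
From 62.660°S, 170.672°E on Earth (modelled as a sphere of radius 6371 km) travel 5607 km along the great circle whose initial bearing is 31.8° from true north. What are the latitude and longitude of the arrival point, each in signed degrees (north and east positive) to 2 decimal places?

-15.37°, -164.42°

Angular distance δ = d/R = 5607/6371 = 0.88008 rad; initial bearing θ = 0.5550 rad.
sin φ₂ = sin φ₁ cos δ + cos φ₁ sin δ cos θ = (-0.8883)(0.6371) + (0.4593)(0.7708)(0.8499) = -0.2651, so φ₂ = -15.37°.
Δλ = atan2(sin θ sin δ cos φ₁, cos δ − sin φ₁ sin φ₂) = atan2(0.1865, 0.4016) = 24.913°.
λ₂ = 170.672° + 24.913° = 195.58° → -164.42° after wrapping to (−180°, 180°].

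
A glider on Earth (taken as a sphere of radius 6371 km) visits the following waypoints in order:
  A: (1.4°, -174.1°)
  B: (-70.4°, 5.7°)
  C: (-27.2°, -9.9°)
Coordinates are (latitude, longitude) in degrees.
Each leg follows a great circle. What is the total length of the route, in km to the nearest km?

17248 km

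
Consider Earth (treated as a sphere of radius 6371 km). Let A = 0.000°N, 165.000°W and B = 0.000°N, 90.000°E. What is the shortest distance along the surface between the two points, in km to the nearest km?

With latitudes φ₁ = 0.000°, φ₂ = 0.000° and longitude difference Δλ = -105.000°:
cos c = sin φ₁ sin φ₂ + cos φ₁ cos φ₂ cos Δλ = (0.0000)(0.0000) + (1.0000)(1.0000)(-0.2588) = -0.25882,
so c = arccos(-0.25882) = 1.83260 rad.
Distance = R·c = 6371 × 1.8326 ≈ 11675 km.

11675 km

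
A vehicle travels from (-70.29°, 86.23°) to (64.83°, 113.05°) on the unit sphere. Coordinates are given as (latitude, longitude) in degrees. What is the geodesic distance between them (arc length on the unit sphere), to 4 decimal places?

In radians: φ₁ = -1.2268, φ₂ = 1.1315, Δλ = 26.820° = 0.4681 rad.
Haversine: a = sin²(Δφ/2) + cos φ₁ cos φ₂ sin²(Δλ/2) = 0.8543 + (0.3373)(0.4253)(0.0538) = 0.86201.
Central angle c = 2·arcsin(√a) = 2.38040 rad.
On the unit sphere the arc length equals the central angle: 2.3804.

2.3804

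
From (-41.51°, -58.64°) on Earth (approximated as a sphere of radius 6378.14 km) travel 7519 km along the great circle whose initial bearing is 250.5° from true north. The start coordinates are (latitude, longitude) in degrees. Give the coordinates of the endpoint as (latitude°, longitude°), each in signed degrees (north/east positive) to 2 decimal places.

-28.96°, -143.29°

Angular distance δ = d/R = 7519/6378.14 = 1.17887 rad; initial bearing θ = 4.3720 rad.
sin φ₂ = sin φ₁ cos δ + cos φ₁ sin δ cos θ = (-0.6628)(0.3820) + (0.7488)(0.9242)(-0.3338) = -0.4842, so φ₂ = -28.96°.
Δλ = atan2(sin θ sin δ cos φ₁, cos δ − sin φ₁ sin φ₂) = atan2(-0.6524, 0.0611) = -84.650°.
λ₂ = -58.640° − 84.650° = -143.29°.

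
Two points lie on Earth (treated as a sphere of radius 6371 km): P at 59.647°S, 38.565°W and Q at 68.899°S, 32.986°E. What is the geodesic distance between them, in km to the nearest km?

In radians: φ₁ = -1.0410, φ₂ = -1.2025, Δλ = 71.551° = 1.2488 rad.
cos c = sin φ₁ sin φ₂ + cos φ₁ cos φ₂ cos Δλ = (-0.8629)(-0.9329) + (0.5053)(0.3600)(0.3165) = 0.86264,
so c = arccos(0.86264) = 0.53033 rad.
Distance = R·c = 6371 × 0.5303 ≈ 3379 km.

3379 km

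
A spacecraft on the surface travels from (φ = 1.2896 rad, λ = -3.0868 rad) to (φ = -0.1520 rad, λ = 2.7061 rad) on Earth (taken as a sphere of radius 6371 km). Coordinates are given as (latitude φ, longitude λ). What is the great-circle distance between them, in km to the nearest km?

In radians: φ₁ = 1.2896, φ₂ = -0.1520, Δλ = -28.091° = -0.4903 rad.
Haversine: a = sin²(Δφ/2) + cos φ₁ cos φ₂ sin²(Δλ/2) = 0.4356 + (0.2775)(0.9885)(0.0589) = 0.45174.
Central angle c = 2·arcsin(√a) = 1.47412 rad.
Distance = R·c = 6371 × 1.4741 ≈ 9392 km.

9392 km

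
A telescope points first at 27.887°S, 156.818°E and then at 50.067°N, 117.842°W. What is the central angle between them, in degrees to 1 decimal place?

108.2°

In radians: φ₁ = -0.4867, φ₂ = 0.8738, Δλ = 85.340° = 1.4895 rad.
Haversine: a = sin²(Δφ/2) + cos φ₁ cos φ₂ sin²(Δλ/2) = 0.3957 + (0.8839)(0.6419)(0.4594) = 0.65628.
Central angle c = 2·arcsin(√a) = 1.88868 rad.
So the angular separation is 108.2°.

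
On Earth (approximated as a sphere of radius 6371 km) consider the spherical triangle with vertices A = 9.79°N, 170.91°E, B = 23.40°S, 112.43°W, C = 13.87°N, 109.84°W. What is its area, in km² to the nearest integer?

Side lengths (central angles): a = 0.6520, b = 1.3498, c = 1.4292 rad; semiperimeter s = 1.7155.
By l'Huilier's theorem, tan(E/4) = √[tan(s/2) tan((s−a)/2) tan((s−b)/2) tan((s−c)/2)], giving spherical excess E = 0.5353 rad.
Area = E·R² = 0.5353 × (6371)² ≈ 21729515 km².

21729515 km²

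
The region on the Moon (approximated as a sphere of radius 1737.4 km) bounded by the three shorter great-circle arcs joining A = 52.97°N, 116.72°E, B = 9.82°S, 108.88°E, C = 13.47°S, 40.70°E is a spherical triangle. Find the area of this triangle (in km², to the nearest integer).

2488030 km²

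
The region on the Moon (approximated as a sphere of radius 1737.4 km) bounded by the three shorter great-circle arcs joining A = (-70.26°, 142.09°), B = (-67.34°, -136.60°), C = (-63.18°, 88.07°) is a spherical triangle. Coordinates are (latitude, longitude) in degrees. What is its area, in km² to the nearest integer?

194841 km²

Side lengths (central angles): a = 0.7955, b = 0.3777, c = 0.4773 rad; semiperimeter s = 0.8253.
By l'Huilier's theorem, tan(E/4) = √[tan(s/2) tan((s−a)/2) tan((s−b)/2) tan((s−c)/2)], giving spherical excess E = 0.0645 rad.
Area = E·R² = 0.0645 × (1737.4)² ≈ 194841 km².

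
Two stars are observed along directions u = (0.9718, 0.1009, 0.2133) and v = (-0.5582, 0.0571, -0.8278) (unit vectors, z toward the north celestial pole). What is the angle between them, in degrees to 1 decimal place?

135.5°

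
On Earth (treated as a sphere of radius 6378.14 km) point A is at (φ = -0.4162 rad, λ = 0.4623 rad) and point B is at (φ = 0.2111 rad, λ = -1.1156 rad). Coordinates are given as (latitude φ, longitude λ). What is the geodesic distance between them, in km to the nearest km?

10600 km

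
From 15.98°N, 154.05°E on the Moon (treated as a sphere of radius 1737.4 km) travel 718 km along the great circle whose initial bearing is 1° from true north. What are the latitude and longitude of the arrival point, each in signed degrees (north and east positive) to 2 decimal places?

39.65°, 154.57°

Angular distance δ = d/R = 718/1737.4 = 0.41326 rad; initial bearing θ = 0.0175 rad.
sin φ₂ = sin φ₁ cos δ + cos φ₁ sin δ cos θ = (0.2753)(0.9158) + (0.9614)(0.4016)(0.9998) = 0.6381, so φ₂ = 39.65°.
Δλ = atan2(sin θ sin δ cos φ₁, cos δ − sin φ₁ sin φ₂) = atan2(0.0067, 0.7401) = 0.522°.
λ₂ = 154.050° + 0.522° = 154.57°.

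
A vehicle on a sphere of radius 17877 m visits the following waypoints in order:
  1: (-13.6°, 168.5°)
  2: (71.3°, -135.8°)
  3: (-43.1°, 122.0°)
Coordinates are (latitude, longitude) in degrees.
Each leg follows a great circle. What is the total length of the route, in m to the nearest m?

Leg 1→2: central angle 1.6179 rad, distance 28923.8 m.
Leg 2→3: central angle 2.3415 rad, distance 41859.9 m.
Total: 28923.8 + 41859.9 ≈ 70784 m.

70784 m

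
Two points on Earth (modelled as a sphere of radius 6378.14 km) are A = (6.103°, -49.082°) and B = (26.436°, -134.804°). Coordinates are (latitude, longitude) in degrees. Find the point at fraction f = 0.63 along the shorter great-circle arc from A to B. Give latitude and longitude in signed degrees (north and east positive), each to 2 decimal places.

24.26°, -100.62°

Central angle δ = 1.4568 rad. Interpolating on the sphere with fraction f = 0.63:
P = [sin((1−f)δ)·A + sin(fδ)·B] / sin δ = 0.5166·A + 0.7994·B in Cartesian coordinates,
giving P = (-0.1680, -0.8961, 0.4108), i.e. latitude 24.26°, longitude -100.62°.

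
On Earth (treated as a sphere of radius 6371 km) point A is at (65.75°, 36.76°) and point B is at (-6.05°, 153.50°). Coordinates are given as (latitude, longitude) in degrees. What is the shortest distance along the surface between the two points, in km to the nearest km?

With latitudes φ₁ = 65.750°, φ₂ = -6.050° and longitude difference Δλ = 116.740°:
cos c = sin φ₁ sin φ₂ + cos φ₁ cos φ₂ cos Δλ = (0.9118)(-0.1054) + (0.4107)(0.9944)(-0.4499) = -0.27987,
so c = arccos(-0.27987) = 1.85445 rad.
Distance = R·c = 6371 × 1.8545 ≈ 11815 km.

11815 km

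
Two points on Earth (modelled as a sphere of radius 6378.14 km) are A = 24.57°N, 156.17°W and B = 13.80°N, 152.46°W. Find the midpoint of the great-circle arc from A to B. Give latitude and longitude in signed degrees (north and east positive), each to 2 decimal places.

19.19°, -154.25°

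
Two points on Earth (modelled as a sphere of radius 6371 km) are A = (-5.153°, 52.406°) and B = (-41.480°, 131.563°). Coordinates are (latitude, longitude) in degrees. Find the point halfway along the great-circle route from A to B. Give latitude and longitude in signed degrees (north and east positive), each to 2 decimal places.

-29.05°, 85.32°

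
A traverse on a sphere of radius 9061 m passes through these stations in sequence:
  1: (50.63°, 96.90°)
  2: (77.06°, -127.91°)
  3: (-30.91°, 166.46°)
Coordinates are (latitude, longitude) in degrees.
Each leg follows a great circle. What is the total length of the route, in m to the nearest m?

25964 m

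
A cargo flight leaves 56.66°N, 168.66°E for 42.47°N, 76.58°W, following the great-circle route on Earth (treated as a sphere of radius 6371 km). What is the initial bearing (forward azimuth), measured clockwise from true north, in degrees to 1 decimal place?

46.8°

Δλ = 114.760° = 2.0029 rad.
y = sin Δλ · cos φ₂ = (0.9081)(0.7376) = 0.6698
x = cos φ₁ sin φ₂ − sin φ₁ cos φ₂ cos Δλ = (0.5496)(0.6752) − (0.8354)(0.7376)(-0.4188) = 0.6292
θ = atan2(y, x) = 46.79°, so the bearing is 46.8°.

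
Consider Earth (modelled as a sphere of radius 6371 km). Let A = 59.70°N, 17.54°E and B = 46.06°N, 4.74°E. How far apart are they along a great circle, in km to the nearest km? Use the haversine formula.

1736 km

With latitudes φ₁ = 59.700°, φ₂ = 46.060° and longitude difference Δλ = -12.800°:
Haversine: a = sin²(Δφ/2) + cos φ₁ cos φ₂ sin²(Δλ/2) = 0.0141 + (0.5045)(0.6939)(0.0124) = 0.01845.
Central angle c = 2·arcsin(√a) = 0.27252 rad.
Distance = R·c = 6371 × 0.2725 ≈ 1736 km.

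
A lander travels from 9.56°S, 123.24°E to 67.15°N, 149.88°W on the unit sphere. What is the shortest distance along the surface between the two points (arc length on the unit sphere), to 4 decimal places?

Let φ₁ = -0.1669 rad, φ₂ = 1.1720 rad, and Δλ = 1.5163 rad.
cos c = sin φ₁ sin φ₂ + cos φ₁ cos φ₂ cos Δλ = (-0.1661)(0.9215) + (0.9861)(0.3883)(0.0544) = -0.13221,
so c = arccos(-0.13221) = 1.70339 rad.
On the unit sphere the arc length equals the central angle: 1.7034.

1.7034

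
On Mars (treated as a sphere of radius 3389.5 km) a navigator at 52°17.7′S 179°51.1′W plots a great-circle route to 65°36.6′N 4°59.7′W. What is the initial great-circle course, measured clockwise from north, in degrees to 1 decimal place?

Δλ = 174.857° = 3.0518 rad.
y = sin Δλ · cos φ₂ = (0.0896)(0.4129) = 0.0370
x = cos φ₁ sin φ₂ − sin φ₁ cos φ₂ cos Δλ = (0.6116)(0.9108) − (-0.7912)(0.4129)(-0.9960) = 0.2316
θ = atan2(y, x) = 9.08°, so the bearing is 9.1°.

9.1°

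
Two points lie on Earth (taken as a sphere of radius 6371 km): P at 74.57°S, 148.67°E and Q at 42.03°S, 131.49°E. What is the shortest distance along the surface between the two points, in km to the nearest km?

In radians: φ₁ = -1.3015, φ₂ = -0.7336, Δλ = -17.180° = -0.2998 rad.
Haversine: a = sin²(Δφ/2) + cos φ₁ cos φ₂ sin²(Δλ/2) = 0.0785 + (0.2661)(0.7428)(0.0223) = 0.08290.
Central angle c = 2·arcsin(√a) = 0.58412 rad.
Distance = R·c = 6371 × 0.5841 ≈ 3721 km.

3721 km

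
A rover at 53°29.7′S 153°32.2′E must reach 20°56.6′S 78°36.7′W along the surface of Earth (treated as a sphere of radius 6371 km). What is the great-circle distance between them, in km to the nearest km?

Let φ₁ = -0.9337 rad, φ₂ = -0.3655 rad, and Δλ = 2.2314 rad.
cos c = sin φ₁ sin φ₂ + cos φ₁ cos φ₂ cos Δλ = (-0.8038)(-0.3574) + (0.5949)(0.9339)(-0.6136) = -0.05361,
so c = arccos(-0.05361) = 1.62443 rad.
Distance = R·c = 6371 × 1.6244 ≈ 10349 km.

10349 km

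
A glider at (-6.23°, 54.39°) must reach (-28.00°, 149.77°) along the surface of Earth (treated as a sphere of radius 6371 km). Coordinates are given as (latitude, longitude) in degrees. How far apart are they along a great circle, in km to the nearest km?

Let φ₁ = -0.1087 rad, φ₂ = -0.4887 rad, and Δλ = 1.6647 rad.
cos c = sin φ₁ sin φ₂ + cos φ₁ cos φ₂ cos Δλ = (-0.1085)(-0.4695) + (0.9941)(0.8829)(-0.0938) = -0.03135,
so c = arccos(-0.03135) = 1.60215 rad.
Distance = R·c = 6371 × 1.6022 ≈ 10207 km.

10207 km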